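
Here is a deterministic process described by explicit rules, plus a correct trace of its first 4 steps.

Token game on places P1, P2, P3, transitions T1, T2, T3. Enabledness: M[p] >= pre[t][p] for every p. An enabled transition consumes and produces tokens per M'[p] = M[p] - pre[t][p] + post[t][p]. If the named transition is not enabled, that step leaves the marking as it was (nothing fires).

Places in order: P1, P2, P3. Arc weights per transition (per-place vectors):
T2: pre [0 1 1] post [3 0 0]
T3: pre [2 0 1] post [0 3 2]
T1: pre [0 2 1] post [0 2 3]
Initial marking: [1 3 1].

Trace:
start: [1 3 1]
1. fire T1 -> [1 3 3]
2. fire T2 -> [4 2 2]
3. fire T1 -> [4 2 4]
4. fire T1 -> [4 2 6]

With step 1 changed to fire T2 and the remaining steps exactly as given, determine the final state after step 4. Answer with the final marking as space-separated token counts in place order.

(re-executing from step 1 with the substitution; state before step 1: [1 3 1])
1. fire T2 -> [4 2 0]
2. fire T2 -> [4 2 0]
3. fire T1 -> [4 2 0]
4. fire T1 -> [4 2 0]

4 2 0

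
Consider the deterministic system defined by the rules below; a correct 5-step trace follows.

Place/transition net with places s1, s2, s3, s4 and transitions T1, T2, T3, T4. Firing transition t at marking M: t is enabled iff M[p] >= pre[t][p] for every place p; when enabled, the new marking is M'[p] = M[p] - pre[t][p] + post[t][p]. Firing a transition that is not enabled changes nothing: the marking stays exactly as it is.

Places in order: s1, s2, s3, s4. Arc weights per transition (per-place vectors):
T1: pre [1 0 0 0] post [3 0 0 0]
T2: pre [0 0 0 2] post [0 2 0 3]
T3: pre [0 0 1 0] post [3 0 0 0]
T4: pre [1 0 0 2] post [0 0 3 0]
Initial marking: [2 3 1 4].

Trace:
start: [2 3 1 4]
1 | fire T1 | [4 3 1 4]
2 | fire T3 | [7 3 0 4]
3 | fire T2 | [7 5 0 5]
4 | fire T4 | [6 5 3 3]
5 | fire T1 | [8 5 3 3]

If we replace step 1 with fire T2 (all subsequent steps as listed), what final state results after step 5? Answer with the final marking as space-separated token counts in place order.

(re-executing from step 1 with the substitution; state before step 1: [2 3 1 4])
1 | fire T2 | [2 5 1 5]
2 | fire T3 | [5 5 0 5]
3 | fire T2 | [5 7 0 6]
4 | fire T4 | [4 7 3 4]
5 | fire T1 | [6 7 3 4]

6 7 3 4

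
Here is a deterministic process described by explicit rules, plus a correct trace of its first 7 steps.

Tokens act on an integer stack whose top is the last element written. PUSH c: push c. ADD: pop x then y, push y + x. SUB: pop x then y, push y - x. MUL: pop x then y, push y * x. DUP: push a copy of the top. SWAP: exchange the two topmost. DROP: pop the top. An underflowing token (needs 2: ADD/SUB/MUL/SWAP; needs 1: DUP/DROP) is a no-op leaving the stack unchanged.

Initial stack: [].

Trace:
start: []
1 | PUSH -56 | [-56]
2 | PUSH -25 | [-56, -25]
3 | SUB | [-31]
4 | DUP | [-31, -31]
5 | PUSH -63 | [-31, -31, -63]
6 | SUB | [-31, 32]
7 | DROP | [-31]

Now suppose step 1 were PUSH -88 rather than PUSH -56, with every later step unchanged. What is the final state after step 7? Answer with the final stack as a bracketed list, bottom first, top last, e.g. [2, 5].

[-63]

(re-executing from step 1 with the substitution; state before step 1: [])
1 | PUSH -88 | [-88]
2 | PUSH -25 | [-88, -25]
3 | SUB | [-63]
4 | DUP | [-63, -63]
5 | PUSH -63 | [-63, -63, -63]
6 | SUB | [-63, 0]
7 | DROP | [-63]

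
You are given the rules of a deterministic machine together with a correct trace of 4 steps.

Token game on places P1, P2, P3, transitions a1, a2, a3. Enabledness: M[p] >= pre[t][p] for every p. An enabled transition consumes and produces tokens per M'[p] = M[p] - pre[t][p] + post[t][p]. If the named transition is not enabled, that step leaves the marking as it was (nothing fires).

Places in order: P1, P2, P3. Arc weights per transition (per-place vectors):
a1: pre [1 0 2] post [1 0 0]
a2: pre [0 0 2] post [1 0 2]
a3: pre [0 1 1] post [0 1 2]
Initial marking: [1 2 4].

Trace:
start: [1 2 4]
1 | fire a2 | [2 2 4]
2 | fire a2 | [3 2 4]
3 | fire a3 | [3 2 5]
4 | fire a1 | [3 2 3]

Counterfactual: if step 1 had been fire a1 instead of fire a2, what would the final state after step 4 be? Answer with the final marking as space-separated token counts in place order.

2 2 1

(re-executing from step 1 with the substitution; state before step 1: [1 2 4])
1 | fire a1 | [1 2 2]
2 | fire a2 | [2 2 2]
3 | fire a3 | [2 2 3]
4 | fire a1 | [2 2 1]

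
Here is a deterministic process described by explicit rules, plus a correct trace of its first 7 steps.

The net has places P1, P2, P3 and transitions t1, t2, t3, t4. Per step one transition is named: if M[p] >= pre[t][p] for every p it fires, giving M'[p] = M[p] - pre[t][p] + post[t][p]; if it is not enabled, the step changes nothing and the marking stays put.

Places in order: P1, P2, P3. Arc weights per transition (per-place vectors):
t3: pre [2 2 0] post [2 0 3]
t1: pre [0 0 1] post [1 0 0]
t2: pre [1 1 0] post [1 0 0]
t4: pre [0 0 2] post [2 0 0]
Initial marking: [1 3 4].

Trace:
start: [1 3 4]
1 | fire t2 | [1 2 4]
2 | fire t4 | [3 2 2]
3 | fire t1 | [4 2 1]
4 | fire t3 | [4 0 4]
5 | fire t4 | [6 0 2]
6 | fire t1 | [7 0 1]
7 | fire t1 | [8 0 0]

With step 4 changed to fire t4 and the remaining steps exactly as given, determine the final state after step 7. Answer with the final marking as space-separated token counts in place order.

5 2 0

(re-executing from step 4 with the substitution; state before step 4: [4 2 1])
4 | fire t4 | [4 2 1]
5 | fire t4 | [4 2 1]
6 | fire t1 | [5 2 0]
7 | fire t1 | [5 2 0]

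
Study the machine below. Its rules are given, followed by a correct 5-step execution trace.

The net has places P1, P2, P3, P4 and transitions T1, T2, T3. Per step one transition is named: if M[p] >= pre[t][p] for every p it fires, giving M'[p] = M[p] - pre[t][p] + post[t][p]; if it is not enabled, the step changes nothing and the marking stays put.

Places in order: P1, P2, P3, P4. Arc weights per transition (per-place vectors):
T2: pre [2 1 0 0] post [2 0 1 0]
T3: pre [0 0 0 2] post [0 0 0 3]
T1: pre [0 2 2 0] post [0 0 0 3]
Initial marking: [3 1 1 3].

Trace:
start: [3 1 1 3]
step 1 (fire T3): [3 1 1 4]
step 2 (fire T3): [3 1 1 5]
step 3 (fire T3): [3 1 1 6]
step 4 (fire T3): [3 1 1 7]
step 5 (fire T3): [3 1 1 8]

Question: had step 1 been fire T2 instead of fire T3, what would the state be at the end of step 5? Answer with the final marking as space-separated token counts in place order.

(re-executing from step 1 with the substitution; state before step 1: [3 1 1 3])
step 1 (fire T2): [3 0 2 3]
step 2 (fire T3): [3 0 2 4]
step 3 (fire T3): [3 0 2 5]
step 4 (fire T3): [3 0 2 6]
step 5 (fire T3): [3 0 2 7]

3 0 2 7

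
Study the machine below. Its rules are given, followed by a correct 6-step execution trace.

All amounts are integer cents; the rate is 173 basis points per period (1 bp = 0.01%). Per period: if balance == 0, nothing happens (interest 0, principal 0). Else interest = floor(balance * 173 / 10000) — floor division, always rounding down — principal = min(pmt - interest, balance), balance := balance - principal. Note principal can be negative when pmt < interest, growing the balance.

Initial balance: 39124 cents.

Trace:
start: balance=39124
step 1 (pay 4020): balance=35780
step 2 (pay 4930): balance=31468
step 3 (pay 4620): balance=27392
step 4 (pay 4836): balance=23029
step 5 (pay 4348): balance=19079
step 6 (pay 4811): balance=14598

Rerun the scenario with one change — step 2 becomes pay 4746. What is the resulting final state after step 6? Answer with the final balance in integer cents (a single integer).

14795

(re-executing from step 2 with the substitution; state before step 2: balance=35780)
step 2 (pay 4746): balance=31652
step 3 (pay 4620): balance=27579
step 4 (pay 4836): balance=23220
step 5 (pay 4348): balance=19273
step 6 (pay 4811): balance=14795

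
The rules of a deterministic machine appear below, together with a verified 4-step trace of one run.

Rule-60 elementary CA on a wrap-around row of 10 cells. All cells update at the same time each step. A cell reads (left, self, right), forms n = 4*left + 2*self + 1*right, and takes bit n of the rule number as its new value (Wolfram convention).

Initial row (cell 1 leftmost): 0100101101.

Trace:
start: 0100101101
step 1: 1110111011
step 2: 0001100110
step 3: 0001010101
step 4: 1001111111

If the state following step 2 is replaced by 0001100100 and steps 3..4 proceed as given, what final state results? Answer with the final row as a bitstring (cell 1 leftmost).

0001111101

state after step 2 := 0001100100
step 3: 0001010110
step 4: 0001111101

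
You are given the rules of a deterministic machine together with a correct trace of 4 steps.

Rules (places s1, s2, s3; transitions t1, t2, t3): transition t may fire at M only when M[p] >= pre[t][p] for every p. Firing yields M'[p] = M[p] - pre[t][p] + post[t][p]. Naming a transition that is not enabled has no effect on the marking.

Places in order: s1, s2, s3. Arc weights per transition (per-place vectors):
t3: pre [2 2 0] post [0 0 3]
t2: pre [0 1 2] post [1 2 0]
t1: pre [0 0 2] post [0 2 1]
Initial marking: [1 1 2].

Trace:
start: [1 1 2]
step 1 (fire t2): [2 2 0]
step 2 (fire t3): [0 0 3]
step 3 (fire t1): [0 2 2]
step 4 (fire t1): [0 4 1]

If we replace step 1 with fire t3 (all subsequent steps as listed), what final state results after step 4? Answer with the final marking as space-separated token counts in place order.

1 3 1

(re-executing from step 1 with the substitution; state before step 1: [1 1 2])
step 1 (fire t3): [1 1 2]
step 2 (fire t3): [1 1 2]
step 3 (fire t1): [1 3 1]
step 4 (fire t1): [1 3 1]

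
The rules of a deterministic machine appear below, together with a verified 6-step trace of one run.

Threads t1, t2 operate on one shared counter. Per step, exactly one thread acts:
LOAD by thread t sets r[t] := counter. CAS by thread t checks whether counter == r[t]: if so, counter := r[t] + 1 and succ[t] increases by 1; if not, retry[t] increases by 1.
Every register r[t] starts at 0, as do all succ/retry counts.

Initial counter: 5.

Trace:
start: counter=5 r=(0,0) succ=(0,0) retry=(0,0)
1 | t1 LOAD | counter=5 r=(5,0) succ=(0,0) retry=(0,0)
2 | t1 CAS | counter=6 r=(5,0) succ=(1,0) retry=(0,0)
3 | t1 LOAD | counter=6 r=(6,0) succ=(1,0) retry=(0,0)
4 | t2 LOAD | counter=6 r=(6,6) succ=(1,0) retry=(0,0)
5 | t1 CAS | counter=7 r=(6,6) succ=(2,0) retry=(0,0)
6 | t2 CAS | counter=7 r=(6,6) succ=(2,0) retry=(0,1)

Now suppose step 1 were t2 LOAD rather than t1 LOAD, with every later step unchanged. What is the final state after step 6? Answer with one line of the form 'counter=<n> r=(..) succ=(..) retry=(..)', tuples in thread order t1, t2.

counter=6 r=(5,5) succ=(1,0) retry=(1,1)

(re-executing from step 1 with the substitution; state before step 1: counter=5 r=(0,0) succ=(0,0) retry=(0,0))
1 | t2 LOAD | counter=5 r=(0,5) succ=(0,0) retry=(0,0)
2 | t1 CAS | counter=5 r=(0,5) succ=(0,0) retry=(1,0)
3 | t1 LOAD | counter=5 r=(5,5) succ=(0,0) retry=(1,0)
4 | t2 LOAD | counter=5 r=(5,5) succ=(0,0) retry=(1,0)
5 | t1 CAS | counter=6 r=(5,5) succ=(1,0) retry=(1,0)
6 | t2 CAS | counter=6 r=(5,5) succ=(1,0) retry=(1,1)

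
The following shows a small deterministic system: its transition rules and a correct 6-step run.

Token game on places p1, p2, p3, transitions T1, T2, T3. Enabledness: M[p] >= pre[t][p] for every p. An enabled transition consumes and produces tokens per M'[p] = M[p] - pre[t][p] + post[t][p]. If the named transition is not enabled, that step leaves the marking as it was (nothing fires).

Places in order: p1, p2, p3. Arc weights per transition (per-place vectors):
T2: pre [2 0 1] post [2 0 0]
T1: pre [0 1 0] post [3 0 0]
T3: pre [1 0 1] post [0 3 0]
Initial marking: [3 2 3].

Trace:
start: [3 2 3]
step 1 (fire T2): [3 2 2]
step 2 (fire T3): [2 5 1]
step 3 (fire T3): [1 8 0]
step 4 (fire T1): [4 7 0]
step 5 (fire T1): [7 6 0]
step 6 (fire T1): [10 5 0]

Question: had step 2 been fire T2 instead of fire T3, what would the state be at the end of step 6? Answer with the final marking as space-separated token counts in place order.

11 2 0

(re-executing from step 2 with the substitution; state before step 2: [3 2 2])
step 2 (fire T2): [3 2 1]
step 3 (fire T3): [2 5 0]
step 4 (fire T1): [5 4 0]
step 5 (fire T1): [8 3 0]
step 6 (fire T1): [11 2 0]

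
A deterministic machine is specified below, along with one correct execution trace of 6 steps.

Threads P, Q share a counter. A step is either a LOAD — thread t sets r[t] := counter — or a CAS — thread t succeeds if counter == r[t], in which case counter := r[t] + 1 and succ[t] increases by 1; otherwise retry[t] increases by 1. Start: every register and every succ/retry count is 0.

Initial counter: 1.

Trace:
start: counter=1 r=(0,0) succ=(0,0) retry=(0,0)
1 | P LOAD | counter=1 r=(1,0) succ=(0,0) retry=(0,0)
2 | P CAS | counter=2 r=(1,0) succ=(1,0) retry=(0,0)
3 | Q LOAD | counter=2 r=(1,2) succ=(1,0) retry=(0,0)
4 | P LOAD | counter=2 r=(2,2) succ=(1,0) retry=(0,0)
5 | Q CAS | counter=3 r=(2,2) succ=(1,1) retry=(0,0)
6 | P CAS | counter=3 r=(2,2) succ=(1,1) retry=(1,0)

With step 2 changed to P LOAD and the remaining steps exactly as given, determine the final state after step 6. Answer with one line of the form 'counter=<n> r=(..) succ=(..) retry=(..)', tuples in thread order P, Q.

(re-executing from step 2 with the substitution; state before step 2: counter=1 r=(1,0) succ=(0,0) retry=(0,0))
2 | P LOAD | counter=1 r=(1,0) succ=(0,0) retry=(0,0)
3 | Q LOAD | counter=1 r=(1,1) succ=(0,0) retry=(0,0)
4 | P LOAD | counter=1 r=(1,1) succ=(0,0) retry=(0,0)
5 | Q CAS | counter=2 r=(1,1) succ=(0,1) retry=(0,0)
6 | P CAS | counter=2 r=(1,1) succ=(0,1) retry=(1,0)

counter=2 r=(1,1) succ=(0,1) retry=(1,0)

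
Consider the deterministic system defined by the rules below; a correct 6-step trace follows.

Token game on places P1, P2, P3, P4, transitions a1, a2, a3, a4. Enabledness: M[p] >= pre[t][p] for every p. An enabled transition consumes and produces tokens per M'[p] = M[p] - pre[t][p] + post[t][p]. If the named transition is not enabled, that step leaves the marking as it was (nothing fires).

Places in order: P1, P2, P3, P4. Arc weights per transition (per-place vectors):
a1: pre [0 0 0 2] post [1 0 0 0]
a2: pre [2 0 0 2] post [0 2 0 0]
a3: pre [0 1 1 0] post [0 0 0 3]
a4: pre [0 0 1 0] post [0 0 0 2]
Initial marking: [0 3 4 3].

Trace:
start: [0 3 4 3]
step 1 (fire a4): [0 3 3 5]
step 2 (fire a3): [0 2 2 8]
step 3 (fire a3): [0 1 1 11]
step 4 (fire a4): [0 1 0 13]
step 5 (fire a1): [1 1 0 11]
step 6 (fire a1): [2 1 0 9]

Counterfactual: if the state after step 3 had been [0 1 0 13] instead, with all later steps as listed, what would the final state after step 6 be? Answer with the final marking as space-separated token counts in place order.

2 1 0 9

state after step 3 := [0 1 0 13]
step 4 (fire a4): [0 1 0 13]
step 5 (fire a1): [1 1 0 11]
step 6 (fire a1): [2 1 0 9]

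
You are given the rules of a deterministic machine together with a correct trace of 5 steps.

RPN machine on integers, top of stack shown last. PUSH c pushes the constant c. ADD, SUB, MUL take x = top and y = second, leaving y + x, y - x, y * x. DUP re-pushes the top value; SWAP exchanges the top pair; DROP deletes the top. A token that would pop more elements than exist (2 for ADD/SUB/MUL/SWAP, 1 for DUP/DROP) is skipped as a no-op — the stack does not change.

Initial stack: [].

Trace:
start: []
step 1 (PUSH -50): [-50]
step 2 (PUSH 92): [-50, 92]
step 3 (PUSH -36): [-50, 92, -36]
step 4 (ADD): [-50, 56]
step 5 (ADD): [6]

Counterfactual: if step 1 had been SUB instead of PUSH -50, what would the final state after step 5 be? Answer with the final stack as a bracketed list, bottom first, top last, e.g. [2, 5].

(re-executing from step 1 with the substitution; state before step 1: [])
step 1 (SUB): []
step 2 (PUSH 92): [92]
step 3 (PUSH -36): [92, -36]
step 4 (ADD): [56]
step 5 (ADD): [56]

[56]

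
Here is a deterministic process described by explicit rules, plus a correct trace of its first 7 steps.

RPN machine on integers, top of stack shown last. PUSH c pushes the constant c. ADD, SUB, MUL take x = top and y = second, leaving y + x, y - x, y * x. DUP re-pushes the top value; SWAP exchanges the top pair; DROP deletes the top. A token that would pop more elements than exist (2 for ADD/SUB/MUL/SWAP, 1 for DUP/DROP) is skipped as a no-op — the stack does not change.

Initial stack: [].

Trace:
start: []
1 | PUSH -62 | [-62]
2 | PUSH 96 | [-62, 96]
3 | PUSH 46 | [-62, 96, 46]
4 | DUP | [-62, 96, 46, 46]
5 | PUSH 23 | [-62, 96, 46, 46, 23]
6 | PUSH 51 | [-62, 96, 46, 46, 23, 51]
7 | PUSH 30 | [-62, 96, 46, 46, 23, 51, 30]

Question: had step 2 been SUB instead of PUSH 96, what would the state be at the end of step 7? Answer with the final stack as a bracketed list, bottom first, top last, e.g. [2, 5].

[-62, 46, 46, 23, 51, 30]

(re-executing from step 2 with the substitution; state before step 2: [-62])
2 | SUB | [-62]
3 | PUSH 46 | [-62, 46]
4 | DUP | [-62, 46, 46]
5 | PUSH 23 | [-62, 46, 46, 23]
6 | PUSH 51 | [-62, 46, 46, 23, 51]
7 | PUSH 30 | [-62, 46, 46, 23, 51, 30]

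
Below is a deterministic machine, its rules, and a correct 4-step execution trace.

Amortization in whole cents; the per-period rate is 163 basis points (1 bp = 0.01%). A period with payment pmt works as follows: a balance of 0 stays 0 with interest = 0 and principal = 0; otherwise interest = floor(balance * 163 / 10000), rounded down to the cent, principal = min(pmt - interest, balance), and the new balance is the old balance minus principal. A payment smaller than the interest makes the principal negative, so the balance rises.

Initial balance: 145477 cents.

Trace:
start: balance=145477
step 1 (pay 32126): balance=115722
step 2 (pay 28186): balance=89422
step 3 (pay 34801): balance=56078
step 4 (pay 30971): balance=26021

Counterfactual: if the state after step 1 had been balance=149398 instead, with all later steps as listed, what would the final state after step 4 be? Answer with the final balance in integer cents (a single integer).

state after step 1 := balance=149398
step 2 (pay 28186): balance=123647
step 3 (pay 34801): balance=90861
step 4 (pay 30971): balance=61371

61371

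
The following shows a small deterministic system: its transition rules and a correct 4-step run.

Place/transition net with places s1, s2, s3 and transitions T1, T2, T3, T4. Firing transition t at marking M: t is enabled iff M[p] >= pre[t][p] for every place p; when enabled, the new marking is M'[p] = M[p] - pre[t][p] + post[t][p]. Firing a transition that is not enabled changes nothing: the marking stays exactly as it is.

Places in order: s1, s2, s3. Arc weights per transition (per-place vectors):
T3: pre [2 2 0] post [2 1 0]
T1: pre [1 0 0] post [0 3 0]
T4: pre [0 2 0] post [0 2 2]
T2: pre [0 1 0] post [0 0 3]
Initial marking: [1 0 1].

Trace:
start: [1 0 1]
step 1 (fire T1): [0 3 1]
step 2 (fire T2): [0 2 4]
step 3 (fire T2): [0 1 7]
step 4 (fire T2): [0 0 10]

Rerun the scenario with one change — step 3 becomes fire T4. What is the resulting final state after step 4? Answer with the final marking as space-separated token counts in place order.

0 1 9

(re-executing from step 3 with the substitution; state before step 3: [0 2 4])
step 3 (fire T4): [0 2 6]
step 4 (fire T2): [0 1 9]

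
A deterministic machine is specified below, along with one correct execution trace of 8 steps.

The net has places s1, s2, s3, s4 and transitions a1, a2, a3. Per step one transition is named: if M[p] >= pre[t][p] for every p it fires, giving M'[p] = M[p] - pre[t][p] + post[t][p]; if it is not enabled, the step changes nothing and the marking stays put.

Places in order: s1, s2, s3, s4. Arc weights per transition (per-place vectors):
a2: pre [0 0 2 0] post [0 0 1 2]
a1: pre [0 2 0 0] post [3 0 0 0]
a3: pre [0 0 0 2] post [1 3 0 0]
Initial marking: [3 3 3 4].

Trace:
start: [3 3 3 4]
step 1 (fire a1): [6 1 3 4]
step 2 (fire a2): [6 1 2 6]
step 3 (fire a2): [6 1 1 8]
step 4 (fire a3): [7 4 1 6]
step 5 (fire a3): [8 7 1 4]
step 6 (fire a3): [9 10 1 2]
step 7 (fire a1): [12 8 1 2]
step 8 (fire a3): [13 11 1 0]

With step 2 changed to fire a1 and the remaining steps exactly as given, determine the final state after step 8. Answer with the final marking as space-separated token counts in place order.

(re-executing from step 2 with the substitution; state before step 2: [6 1 3 4])
step 2 (fire a1): [6 1 3 4]
step 3 (fire a2): [6 1 2 6]
step 4 (fire a3): [7 4 2 4]
step 5 (fire a3): [8 7 2 2]
step 6 (fire a3): [9 10 2 0]
step 7 (fire a1): [12 8 2 0]
step 8 (fire a3): [12 8 2 0]

12 8 2 0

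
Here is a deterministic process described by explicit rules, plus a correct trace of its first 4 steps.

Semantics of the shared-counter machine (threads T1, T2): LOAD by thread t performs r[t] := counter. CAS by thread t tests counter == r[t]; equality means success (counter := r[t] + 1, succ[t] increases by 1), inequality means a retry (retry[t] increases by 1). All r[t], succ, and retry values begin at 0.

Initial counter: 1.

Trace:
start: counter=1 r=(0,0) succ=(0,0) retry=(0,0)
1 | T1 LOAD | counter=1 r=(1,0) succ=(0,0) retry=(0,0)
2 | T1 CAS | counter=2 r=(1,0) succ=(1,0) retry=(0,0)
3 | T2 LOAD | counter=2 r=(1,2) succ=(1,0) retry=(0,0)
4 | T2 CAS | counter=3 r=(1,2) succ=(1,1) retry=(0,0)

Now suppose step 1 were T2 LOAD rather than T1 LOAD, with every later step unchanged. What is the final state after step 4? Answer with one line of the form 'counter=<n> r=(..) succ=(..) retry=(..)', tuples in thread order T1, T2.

counter=2 r=(0,1) succ=(0,1) retry=(1,0)

(re-executing from step 1 with the substitution; state before step 1: counter=1 r=(0,0) succ=(0,0) retry=(0,0))
1 | T2 LOAD | counter=1 r=(0,1) succ=(0,0) retry=(0,0)
2 | T1 CAS | counter=1 r=(0,1) succ=(0,0) retry=(1,0)
3 | T2 LOAD | counter=1 r=(0,1) succ=(0,0) retry=(1,0)
4 | T2 CAS | counter=2 r=(0,1) succ=(0,1) retry=(1,0)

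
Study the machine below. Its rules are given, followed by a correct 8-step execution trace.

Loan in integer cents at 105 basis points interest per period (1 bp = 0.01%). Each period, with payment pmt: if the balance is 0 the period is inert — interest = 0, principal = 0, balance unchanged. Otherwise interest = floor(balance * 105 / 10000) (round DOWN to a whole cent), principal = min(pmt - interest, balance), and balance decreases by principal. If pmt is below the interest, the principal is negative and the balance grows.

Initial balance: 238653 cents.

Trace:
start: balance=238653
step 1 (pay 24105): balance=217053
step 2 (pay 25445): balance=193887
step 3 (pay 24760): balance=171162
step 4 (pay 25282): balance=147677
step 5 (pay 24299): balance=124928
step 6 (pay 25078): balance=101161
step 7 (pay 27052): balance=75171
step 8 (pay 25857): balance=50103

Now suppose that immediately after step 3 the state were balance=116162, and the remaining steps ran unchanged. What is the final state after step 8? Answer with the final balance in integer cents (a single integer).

0

state after step 3 := balance=116162
step 4 (pay 25282): balance=92099
step 5 (pay 24299): balance=68767
step 6 (pay 25078): balance=44411
step 7 (pay 27052): balance=17825
step 8 (pay 25857): balance=0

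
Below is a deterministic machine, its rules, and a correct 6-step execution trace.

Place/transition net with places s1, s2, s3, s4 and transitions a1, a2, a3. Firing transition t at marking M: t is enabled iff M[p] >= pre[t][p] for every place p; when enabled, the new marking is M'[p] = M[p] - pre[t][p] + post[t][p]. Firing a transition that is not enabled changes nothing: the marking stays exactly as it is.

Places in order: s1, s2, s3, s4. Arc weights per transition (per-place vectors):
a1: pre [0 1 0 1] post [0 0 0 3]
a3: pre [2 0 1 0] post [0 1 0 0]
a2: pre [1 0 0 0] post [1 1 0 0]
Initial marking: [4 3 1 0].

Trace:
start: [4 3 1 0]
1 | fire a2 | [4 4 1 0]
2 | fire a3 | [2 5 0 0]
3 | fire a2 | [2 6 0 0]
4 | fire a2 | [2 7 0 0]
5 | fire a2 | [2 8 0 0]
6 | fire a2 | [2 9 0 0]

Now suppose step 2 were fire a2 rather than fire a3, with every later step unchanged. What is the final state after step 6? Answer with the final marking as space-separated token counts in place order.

(re-executing from step 2 with the substitution; state before step 2: [4 4 1 0])
2 | fire a2 | [4 5 1 0]
3 | fire a2 | [4 6 1 0]
4 | fire a2 | [4 7 1 0]
5 | fire a2 | [4 8 1 0]
6 | fire a2 | [4 9 1 0]

4 9 1 0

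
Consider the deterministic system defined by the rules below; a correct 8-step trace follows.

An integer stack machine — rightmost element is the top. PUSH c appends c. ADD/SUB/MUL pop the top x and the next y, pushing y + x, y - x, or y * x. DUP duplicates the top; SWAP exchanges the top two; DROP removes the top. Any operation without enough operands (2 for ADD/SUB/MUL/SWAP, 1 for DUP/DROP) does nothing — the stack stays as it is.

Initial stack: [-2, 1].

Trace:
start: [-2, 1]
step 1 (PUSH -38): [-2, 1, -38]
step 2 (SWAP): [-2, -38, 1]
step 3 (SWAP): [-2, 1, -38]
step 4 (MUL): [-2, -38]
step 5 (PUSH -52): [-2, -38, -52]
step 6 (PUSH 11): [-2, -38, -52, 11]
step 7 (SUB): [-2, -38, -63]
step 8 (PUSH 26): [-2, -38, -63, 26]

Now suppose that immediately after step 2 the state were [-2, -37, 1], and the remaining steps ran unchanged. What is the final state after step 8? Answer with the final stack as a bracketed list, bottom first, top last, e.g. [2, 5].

[-2, -37, -63, 26]

state after step 2 := [-2, -37, 1]
step 3 (SWAP): [-2, 1, -37]
step 4 (MUL): [-2, -37]
step 5 (PUSH -52): [-2, -37, -52]
step 6 (PUSH 11): [-2, -37, -52, 11]
step 7 (SUB): [-2, -37, -63]
step 8 (PUSH 26): [-2, -37, -63, 26]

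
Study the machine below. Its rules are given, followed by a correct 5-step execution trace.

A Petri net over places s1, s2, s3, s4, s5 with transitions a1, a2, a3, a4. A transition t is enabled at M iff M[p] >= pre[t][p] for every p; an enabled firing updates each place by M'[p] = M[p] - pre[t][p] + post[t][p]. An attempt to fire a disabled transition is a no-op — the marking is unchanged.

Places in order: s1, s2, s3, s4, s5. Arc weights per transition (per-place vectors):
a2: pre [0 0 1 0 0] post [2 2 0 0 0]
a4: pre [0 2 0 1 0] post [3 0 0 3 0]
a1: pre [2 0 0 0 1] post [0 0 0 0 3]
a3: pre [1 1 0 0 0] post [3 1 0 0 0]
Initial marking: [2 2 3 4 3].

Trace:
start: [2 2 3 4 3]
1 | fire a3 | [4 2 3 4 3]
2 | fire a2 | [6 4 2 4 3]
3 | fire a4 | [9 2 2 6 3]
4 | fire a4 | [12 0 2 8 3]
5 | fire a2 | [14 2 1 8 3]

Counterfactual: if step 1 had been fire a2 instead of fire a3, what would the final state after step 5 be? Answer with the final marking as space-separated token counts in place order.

14 4 0 8 3

(re-executing from step 1 with the substitution; state before step 1: [2 2 3 4 3])
1 | fire a2 | [4 4 2 4 3]
2 | fire a2 | [6 6 1 4 3]
3 | fire a4 | [9 4 1 6 3]
4 | fire a4 | [12 2 1 8 3]
5 | fire a2 | [14 4 0 8 3]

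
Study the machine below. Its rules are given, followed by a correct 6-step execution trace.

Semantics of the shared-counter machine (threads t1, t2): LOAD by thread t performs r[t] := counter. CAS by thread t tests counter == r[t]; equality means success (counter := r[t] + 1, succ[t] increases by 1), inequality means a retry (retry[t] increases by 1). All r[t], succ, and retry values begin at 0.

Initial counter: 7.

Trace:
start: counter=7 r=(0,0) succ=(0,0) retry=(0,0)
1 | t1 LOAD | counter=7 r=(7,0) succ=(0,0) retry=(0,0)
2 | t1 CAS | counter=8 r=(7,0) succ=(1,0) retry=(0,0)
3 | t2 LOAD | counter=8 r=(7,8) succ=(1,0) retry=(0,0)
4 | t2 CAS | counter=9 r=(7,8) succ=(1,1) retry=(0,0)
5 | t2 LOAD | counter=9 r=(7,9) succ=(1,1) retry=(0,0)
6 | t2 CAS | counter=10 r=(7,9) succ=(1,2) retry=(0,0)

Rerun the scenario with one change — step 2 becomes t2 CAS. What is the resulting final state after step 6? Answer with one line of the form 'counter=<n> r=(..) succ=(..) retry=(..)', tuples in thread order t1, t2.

counter=9 r=(7,8) succ=(0,2) retry=(0,1)

(re-executing from step 2 with the substitution; state before step 2: counter=7 r=(7,0) succ=(0,0) retry=(0,0))
2 | t2 CAS | counter=7 r=(7,0) succ=(0,0) retry=(0,1)
3 | t2 LOAD | counter=7 r=(7,7) succ=(0,0) retry=(0,1)
4 | t2 CAS | counter=8 r=(7,7) succ=(0,1) retry=(0,1)
5 | t2 LOAD | counter=8 r=(7,8) succ=(0,1) retry=(0,1)
6 | t2 CAS | counter=9 r=(7,8) succ=(0,2) retry=(0,1)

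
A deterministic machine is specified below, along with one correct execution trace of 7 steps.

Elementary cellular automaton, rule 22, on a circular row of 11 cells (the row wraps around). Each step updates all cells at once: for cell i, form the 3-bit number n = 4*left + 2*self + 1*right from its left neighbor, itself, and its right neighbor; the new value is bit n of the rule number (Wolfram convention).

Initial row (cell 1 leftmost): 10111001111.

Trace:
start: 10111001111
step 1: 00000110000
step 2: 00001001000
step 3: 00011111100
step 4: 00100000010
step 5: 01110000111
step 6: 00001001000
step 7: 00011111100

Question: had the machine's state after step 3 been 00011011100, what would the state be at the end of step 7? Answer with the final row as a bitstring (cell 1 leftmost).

00011111100

state after step 3 := 00011011100
step 4: 00100000010
step 5: 01110000111
step 6: 00001001000
step 7: 00011111100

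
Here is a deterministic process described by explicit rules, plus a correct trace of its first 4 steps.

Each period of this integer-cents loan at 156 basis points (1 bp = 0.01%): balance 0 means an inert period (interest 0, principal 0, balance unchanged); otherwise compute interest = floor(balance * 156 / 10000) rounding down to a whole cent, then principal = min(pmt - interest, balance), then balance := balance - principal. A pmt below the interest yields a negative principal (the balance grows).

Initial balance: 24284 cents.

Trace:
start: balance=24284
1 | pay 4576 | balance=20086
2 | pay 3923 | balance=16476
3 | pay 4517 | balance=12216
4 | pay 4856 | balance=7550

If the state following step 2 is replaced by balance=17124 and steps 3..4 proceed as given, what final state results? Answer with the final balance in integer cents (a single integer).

8218

state after step 2 := balance=17124
3 | pay 4517 | balance=12874
4 | pay 4856 | balance=8218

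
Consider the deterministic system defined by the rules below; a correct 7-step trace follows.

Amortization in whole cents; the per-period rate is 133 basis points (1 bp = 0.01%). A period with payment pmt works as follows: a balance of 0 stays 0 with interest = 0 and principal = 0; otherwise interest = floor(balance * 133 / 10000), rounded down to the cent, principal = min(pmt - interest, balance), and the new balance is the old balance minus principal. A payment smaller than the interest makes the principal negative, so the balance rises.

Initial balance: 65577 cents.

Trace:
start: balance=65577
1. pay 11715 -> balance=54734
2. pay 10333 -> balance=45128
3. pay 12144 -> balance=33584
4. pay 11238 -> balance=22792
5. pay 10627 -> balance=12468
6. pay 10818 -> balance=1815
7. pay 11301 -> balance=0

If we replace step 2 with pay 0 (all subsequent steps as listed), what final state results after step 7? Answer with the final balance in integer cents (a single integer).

(re-executing from step 2 with the substitution; state before step 2: balance=54734)
2. pay 0 -> balance=55461
3. pay 12144 -> balance=44054
4. pay 11238 -> balance=33401
5. pay 10627 -> balance=23218
6. pay 10818 -> balance=12708
7. pay 11301 -> balance=1576

1576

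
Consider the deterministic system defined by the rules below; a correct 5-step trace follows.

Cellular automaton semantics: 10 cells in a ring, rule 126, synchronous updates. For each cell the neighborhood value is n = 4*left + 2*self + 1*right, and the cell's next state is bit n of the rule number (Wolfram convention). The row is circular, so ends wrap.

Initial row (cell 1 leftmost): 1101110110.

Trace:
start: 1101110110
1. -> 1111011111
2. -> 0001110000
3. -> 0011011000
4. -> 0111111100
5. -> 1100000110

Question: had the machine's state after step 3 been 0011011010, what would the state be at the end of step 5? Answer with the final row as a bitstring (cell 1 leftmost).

state after step 3 := 0011011010
4. -> 0111111111
5. -> 1100000001

1100000001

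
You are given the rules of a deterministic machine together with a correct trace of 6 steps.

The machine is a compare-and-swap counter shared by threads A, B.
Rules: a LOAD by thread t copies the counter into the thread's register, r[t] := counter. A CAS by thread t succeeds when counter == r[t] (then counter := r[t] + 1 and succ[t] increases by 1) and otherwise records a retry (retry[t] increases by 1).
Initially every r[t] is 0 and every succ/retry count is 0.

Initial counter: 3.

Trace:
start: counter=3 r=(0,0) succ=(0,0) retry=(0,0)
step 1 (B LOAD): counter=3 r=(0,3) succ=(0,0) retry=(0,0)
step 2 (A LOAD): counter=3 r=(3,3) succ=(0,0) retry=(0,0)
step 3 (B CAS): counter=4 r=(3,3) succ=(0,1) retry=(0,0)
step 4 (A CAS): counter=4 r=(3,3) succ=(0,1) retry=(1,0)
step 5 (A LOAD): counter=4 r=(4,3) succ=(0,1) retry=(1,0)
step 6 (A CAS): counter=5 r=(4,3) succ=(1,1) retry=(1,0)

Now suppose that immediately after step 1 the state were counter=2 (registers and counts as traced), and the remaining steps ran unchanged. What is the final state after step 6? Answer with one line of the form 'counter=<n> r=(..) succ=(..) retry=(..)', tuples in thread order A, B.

counter=4 r=(3,3) succ=(2,0) retry=(0,1)

state after step 1 := counter=2 r=(0,3) succ=(0,0) retry=(0,0)
step 2 (A LOAD): counter=2 r=(2,3) succ=(0,0) retry=(0,0)
step 3 (B CAS): counter=2 r=(2,3) succ=(0,0) retry=(0,1)
step 4 (A CAS): counter=3 r=(2,3) succ=(1,0) retry=(0,1)
step 5 (A LOAD): counter=3 r=(3,3) succ=(1,0) retry=(0,1)
step 6 (A CAS): counter=4 r=(3,3) succ=(2,0) retry=(0,1)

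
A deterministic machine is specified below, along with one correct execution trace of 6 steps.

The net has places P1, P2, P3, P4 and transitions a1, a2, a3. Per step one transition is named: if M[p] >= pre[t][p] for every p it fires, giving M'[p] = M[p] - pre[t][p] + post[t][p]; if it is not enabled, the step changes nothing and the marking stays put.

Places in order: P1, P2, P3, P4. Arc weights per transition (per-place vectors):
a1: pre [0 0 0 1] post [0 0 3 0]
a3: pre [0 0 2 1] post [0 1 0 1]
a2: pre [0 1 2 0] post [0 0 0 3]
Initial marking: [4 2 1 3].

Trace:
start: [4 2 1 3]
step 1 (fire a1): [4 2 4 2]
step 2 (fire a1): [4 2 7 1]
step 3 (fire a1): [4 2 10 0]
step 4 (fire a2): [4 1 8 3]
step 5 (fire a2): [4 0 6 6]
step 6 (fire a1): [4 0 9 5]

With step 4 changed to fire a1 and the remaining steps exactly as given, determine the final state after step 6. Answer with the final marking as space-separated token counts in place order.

4 1 11 2

(re-executing from step 4 with the substitution; state before step 4: [4 2 10 0])
step 4 (fire a1): [4 2 10 0]
step 5 (fire a2): [4 1 8 3]
step 6 (fire a1): [4 1 11 2]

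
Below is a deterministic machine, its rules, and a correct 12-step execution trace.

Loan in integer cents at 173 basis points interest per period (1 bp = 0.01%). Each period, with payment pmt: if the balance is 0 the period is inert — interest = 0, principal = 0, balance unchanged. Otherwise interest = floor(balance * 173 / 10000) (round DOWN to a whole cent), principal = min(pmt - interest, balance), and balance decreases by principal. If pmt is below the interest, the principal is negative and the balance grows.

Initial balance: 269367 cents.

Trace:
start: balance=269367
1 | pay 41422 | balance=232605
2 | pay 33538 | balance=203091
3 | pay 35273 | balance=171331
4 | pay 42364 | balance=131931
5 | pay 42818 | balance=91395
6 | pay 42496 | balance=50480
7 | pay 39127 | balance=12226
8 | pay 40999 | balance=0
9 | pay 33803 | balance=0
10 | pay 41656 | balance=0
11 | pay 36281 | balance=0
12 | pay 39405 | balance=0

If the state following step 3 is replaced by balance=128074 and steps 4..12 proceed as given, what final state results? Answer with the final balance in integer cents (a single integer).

state after step 3 := balance=128074
4 | pay 42364 | balance=87925
5 | pay 42818 | balance=46628
6 | pay 42496 | balance=4938
7 | pay 39127 | balance=0
8 | pay 40999 | balance=0
9 | pay 33803 | balance=0
10 | pay 41656 | balance=0
11 | pay 36281 | balance=0
12 | pay 39405 | balance=0

0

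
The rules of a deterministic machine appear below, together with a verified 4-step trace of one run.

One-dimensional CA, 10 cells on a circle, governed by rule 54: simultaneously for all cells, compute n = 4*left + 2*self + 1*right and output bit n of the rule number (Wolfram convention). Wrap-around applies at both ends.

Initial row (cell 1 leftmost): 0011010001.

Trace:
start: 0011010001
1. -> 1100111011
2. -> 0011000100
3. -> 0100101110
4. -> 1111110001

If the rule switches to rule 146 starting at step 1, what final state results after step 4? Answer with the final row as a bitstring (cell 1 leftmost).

(re-executing steps 1..4 under rule 146; state before step 1: 0011010001)
1. -> 1100001010
2. -> 0010010000
3. -> 0101101000
4. -> 1000000100

1000000100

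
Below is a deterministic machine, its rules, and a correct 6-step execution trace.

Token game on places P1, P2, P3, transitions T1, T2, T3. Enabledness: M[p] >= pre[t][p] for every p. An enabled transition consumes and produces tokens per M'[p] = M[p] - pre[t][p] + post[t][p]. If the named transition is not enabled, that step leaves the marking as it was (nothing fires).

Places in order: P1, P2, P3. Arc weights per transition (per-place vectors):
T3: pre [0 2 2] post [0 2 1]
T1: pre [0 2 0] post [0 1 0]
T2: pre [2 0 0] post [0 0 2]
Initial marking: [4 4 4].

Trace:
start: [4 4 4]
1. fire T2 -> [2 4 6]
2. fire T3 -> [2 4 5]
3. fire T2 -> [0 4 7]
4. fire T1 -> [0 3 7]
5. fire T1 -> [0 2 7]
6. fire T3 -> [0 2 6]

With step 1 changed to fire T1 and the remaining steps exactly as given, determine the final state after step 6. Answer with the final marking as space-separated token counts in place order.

(re-executing from step 1 with the substitution; state before step 1: [4 4 4])
1. fire T1 -> [4 3 4]
2. fire T3 -> [4 3 3]
3. fire T2 -> [2 3 5]
4. fire T1 -> [2 2 5]
5. fire T1 -> [2 1 5]
6. fire T3 -> [2 1 5]

2 1 5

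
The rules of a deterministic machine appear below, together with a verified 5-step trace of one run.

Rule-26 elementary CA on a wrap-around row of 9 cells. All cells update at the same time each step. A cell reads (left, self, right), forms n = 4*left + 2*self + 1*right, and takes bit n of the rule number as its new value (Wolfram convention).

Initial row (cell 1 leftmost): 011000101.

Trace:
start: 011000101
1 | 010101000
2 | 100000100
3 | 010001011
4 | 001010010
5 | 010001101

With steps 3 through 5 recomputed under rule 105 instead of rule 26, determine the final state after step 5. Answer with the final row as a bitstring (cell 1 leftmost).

(re-executing steps 3..5 under rule 105; state before step 3: 100000100)
3 | 001110000
4 | 101010111
5 | 110101100

110101100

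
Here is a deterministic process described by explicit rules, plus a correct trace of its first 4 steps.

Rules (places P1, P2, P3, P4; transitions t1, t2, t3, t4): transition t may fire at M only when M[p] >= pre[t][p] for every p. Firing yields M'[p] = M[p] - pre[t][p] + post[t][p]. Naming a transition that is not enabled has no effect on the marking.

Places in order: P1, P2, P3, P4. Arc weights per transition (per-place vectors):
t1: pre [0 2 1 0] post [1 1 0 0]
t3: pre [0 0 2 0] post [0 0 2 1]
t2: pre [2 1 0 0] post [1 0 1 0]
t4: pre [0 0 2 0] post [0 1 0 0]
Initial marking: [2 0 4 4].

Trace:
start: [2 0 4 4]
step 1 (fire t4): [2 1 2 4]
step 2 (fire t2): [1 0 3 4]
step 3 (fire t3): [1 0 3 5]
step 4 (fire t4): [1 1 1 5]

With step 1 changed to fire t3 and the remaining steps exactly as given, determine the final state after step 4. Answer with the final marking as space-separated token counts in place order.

(re-executing from step 1 with the substitution; state before step 1: [2 0 4 4])
step 1 (fire t3): [2 0 4 5]
step 2 (fire t2): [2 0 4 5]
step 3 (fire t3): [2 0 4 6]
step 4 (fire t4): [2 1 2 6]

2 1 2 6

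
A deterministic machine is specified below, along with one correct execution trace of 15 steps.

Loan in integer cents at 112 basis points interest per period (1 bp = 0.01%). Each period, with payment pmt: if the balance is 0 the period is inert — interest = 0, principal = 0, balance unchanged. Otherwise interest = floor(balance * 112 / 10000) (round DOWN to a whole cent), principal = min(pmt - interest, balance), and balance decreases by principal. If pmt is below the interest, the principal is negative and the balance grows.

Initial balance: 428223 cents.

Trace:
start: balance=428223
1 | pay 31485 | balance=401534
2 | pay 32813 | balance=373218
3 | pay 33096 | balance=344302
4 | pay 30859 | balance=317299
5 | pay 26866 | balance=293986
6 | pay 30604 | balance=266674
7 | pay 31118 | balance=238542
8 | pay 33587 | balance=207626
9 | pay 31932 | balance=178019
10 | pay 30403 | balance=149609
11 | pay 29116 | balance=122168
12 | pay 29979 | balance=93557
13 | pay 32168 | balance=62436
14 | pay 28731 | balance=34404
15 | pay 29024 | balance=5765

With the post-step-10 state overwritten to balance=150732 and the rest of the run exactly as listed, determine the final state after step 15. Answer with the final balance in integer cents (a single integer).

6953

state after step 10 := balance=150732
11 | pay 29116 | balance=123304
12 | pay 29979 | balance=94706
13 | pay 32168 | balance=63598
14 | pay 28731 | balance=35579
15 | pay 29024 | balance=6953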